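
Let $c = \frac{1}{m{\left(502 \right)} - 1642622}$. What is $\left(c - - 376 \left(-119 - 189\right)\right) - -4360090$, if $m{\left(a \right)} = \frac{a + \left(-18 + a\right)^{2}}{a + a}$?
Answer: $\frac{3499320806099428}{824478865} \approx 4.2443 \cdot 10^{6}$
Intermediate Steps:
$m{\left(a \right)} = \frac{a + \left(-18 + a\right)^{2}}{2 a}$
$c = - \frac{502}{824478865}$ ($c = \frac{1}{\frac{502 + \left(-18 + 502\right)^{2}}{2 \cdot 502} - 1642622} = \frac{1}{\frac{1}{2} \cdot \frac{1}{502} \left(502 + 484^{2}\right) - 1642622} = \frac{1}{\frac{1}{2} \cdot \frac{1}{502} \left(502 + 234256\right) - 1642622} = \frac{1}{\frac{1}{2} \cdot \frac{1}{502} \cdot 234758 - 1642622} = \frac{1}{\frac{117379}{502} - 1642622} = \frac{1}{- \frac{824478865}{502}} = - \frac{502}{824478865} \approx -6.0887 \cdot 10^{-7}$)
$\left(c - - 376 \left(-119 - 189\right)\right) - -4360090 = \left(- \frac{502}{824478865} - - 376 \left(-119 - 189\right)\right) - -4360090 = \left(- \frac{502}{824478865} - \left(-376\right) \left(-308\right)\right) + 4360090 = \left(- \frac{502}{824478865} - 115808\right) + 4360090 = - \frac{95481248398422}{824478865} + 4360090 = \frac{3499320806099428}{824478865}$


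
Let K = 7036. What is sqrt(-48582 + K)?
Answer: I*sqrt(41546) ≈ 203.83*I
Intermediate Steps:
sqrt(-48582 + K) = sqrt(-48582 + 7036) = sqrt(-41546) = I*sqrt(41546)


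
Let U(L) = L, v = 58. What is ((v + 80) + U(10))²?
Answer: 21904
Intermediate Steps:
((v + 80) + U(10))² = ((58 + 80) + 10)² = (138 + 10)² = 148² = 21904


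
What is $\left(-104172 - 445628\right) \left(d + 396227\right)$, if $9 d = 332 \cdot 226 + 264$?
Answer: $- \frac{2002008182200}{9} \approx -2.2245 \cdot 10^{11}$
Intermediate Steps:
$d = \frac{75296}{9}$ ($d = \frac{332 \cdot 226 + 264}{9} = \frac{75032 + 264}{9} = \frac{1}{9} \cdot 75296 = \frac{75296}{9} \approx 8366.2$)
$\left(-104172 - 445628\right) \left(d + 396227\right) = \left(-104172 - 445628\right) \left(\frac{75296}{9} + 396227\right) = \left(-549800\right) \frac{3641339}{9} = - \frac{2002008182200}{9}$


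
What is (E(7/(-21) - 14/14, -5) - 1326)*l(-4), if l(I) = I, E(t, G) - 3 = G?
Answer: 5312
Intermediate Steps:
E(t, G) = 3 + G
(E(7/(-21) - 14/14, -5) - 1326)*l(-4) = ((3 - 5) - 1326)*(-4) = (-2 - 1326)*(-4) = -1328*(-4) = 5312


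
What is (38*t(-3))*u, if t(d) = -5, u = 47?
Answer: -8930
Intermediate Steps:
(38*t(-3))*u = (38*(-5))*47 = -190*47 = -8930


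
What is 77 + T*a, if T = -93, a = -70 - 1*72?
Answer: 13283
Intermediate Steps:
a = -142 (a = -70 - 72 = -142)
77 + T*a = 77 - 93*(-142) = 77 + 13206 = 13283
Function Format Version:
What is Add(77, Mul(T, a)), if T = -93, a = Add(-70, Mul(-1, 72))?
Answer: 13283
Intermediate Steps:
a = -142 (a = Add(-70, -72) = -142)
Add(77, Mul(T, a)) = Add(77, Mul(-93, -142)) = Add(77, 13206) = 13283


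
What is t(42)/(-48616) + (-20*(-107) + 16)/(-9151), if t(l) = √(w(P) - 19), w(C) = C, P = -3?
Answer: -2156/9151 - I*√22/48616 ≈ -0.2356 - 9.6479e-5*I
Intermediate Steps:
t(l) = I*√22 (t(l) = √(-3 - 19) = √(-22) = I*√22)
t(42)/(-48616) + (-20*(-107) + 16)/(-9151) = (I*√22)/(-48616) + (-20*(-107) + 16)/(-9151) = (I*√22)*(-1/48616) + (2140 + 16)*(-1/9151) = -I*√22/48616 + 2156*(-1/9151) = -I*√22/48616 - 2156/9151 = -2156/9151 - I*√22/48616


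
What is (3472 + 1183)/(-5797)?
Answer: -4655/5797 ≈ -0.80300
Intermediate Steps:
(3472 + 1183)/(-5797) = 4655*(-1/5797) = -4655/5797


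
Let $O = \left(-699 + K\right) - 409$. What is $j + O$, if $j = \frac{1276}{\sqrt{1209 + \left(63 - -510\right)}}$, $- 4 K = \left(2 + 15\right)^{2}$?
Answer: $- \frac{4721}{4} + \frac{58 \sqrt{22}}{9} \approx -1150.0$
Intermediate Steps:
$K = - \frac{289}{4}$ ($K = - \frac{\left(2 + 15\right)^{2}}{4} = - \frac{17^{2}}{4} = \left(- \frac{1}{4}\right) 289 = - \frac{289}{4} \approx -72.25$)
$j = \frac{58 \sqrt{22}}{9}$ ($j = \frac{1276}{\sqrt{1209 + \left(63 + 510\right)}} = \frac{1276}{\sqrt{1209 + 573}} = \frac{1276}{\sqrt{1782}} = \frac{1276}{9 \sqrt{22}} = 1276 \frac{\sqrt{22}}{198} = \frac{58 \sqrt{22}}{9} \approx 30.227$)
$O = - \frac{4721}{4}$ ($O = \left(-699 - \frac{289}{4}\right) - 409 = - \frac{3085}{4} - 409 = - \frac{4721}{4} \approx -1180.3$)
$j + O = \frac{58 \sqrt{22}}{9} - \frac{4721}{4} = - \frac{4721}{4} + \frac{58 \sqrt{22}}{9}$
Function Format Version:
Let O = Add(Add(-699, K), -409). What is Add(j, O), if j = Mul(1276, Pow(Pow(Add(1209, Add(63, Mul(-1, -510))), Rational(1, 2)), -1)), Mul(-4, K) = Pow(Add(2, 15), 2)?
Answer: Add(Rational(-4721, 4), Mul(Rational(58, 9), Pow(22, Rational(1, 2)))) ≈ -1150.0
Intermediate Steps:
K = Rational(-289, 4) (K = Mul(Rational(-1, 4), Pow(Add(2, 15), 2)) = Mul(Rational(-1, 4), Pow(17, 2)) = Mul(Rational(-1, 4), 289) = Rational(-289, 4) ≈ -72.250)
j = Mul(Rational(58, 9), Pow(22, Rational(1, 2))) (j = Mul(1276, Pow(Pow(Add(1209, Add(63, 510)), Rational(1, 2)), -1)) = Mul(1276, Pow(Pow(Add(1209, 573), Rational(1, 2)), -1)) = Mul(1276, Pow(Pow(1782, Rational(1, 2)), -1)) = Mul(1276, Pow(Mul(9, Pow(22, Rational(1, 2))), -1)) = Mul(1276, Mul(Rational(1, 198), Pow(22, Rational(1, 2)))) = Mul(Rational(58, 9), Pow(22, Rational(1, 2))) ≈ 30.227)
O = Rational(-4721, 4) (O = Add(Add(-699, Rational(-289, 4)), -409) = Add(Rational(-3085, 4), -409) = Rational(-4721, 4) ≈ -1180.3)
Add(j, O) = Add(Mul(Rational(58, 9), Pow(22, Rational(1, 2))), Rational(-4721, 4)) = Add(Rational(-4721, 4), Mul(Rational(58, 9), Pow(22, Rational(1, 2))))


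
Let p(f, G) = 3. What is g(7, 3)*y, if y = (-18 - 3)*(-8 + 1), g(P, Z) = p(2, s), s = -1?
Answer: 441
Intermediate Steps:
g(P, Z) = 3
y = 147 (y = -21*(-7) = 147)
g(7, 3)*y = 3*147 = 441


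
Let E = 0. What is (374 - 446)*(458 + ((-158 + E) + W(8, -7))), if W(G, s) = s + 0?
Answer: -21096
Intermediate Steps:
W(G, s) = s
(374 - 446)*(458 + ((-158 + E) + W(8, -7))) = (374 - 446)*(458 + ((-158 + 0) - 7)) = -72*(458 + (-158 - 7)) = -72*(458 - 165) = -72*293 = -21096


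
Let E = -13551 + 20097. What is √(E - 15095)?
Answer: I*√8549 ≈ 92.461*I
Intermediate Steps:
E = 6546
√(E - 15095) = √(6546 - 15095) = √(-8549) = I*√8549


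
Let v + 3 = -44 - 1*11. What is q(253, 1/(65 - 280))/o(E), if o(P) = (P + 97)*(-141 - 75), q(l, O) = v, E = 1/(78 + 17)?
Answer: 2755/995328 ≈ 0.0027679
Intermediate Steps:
E = 1/95 ≈ 0.010526
v = -58 (v = -3 + (-44 - 1*11) = -3 + (-44 - 11) = -3 - 55 = -58)
q(l, O) = -58
o(P) = -20952 - 216*P (o(P) = (97 + P)*(-216) = -20952 - 216*P)
q(253, 1/(65 - 280))/o(E) = -58/(-20952 - 216*1/95) = -58/(-20952 - 216/95) = -58/(-1990656/95) = -58*(-95/1990656) = 2755/995328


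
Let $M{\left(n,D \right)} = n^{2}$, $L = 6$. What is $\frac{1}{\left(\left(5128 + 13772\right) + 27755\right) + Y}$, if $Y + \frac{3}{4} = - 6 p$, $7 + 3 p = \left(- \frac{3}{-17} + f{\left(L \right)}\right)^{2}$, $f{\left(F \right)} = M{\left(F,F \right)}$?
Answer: $\frac{1156}{50922697} \approx 2.2701 \cdot 10^{-5}$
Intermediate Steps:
$f{\left(F \right)} = F^{2}$
$p = \frac{376202}{867}$ ($p = - \frac{7}{3} + \frac{\left(- \frac{3}{-17} + 6^{2}\right)^{2}}{3} = - \frac{7}{3} + \frac{\left(\left(-3\right) \left(- \frac{1}{17}\right) + 36\right)^{2}}{3} = - \frac{7}{3} + \frac{\left(\frac{3}{17} + 36\right)^{2}}{3} = - \frac{7}{3} + \frac{\left(\frac{615}{17}\right)^{2}}{3} = - \frac{7}{3} + \frac{1}{3} \cdot \frac{378225}{289} = - \frac{7}{3} + \frac{126075}{289} = \frac{376202}{867} \approx 433.91$)
$Y = - \frac{3010483}{1156}$ ($Y = - \frac{3}{4} - \frac{752404}{289} = - \frac{3010483}{1156} \approx -2604.2$)
$\frac{1}{\left(\left(5128 + 13772\right) + 27755\right) + Y} = \frac{1}{\left(\left(5128 + 13772\right) + 27755\right) - \frac{3010483}{1156}} = \frac{1}{\left(18900 + 27755\right) - \frac{3010483}{1156}} = \frac{1}{46655 - \frac{3010483}{1156}} = \frac{1}{\frac{50922697}{1156}} = \frac{1156}{50922697}$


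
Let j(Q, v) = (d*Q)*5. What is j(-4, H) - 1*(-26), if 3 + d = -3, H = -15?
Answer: 146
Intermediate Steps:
d = -6 (d = -3 - 3 = -6)
j(Q, v) = -30*Q (j(Q, v) = -6*Q*5 = -30*Q)
j(-4, H) - 1*(-26) = -30*(-4) - 1*(-26) = 120 + 26 = 146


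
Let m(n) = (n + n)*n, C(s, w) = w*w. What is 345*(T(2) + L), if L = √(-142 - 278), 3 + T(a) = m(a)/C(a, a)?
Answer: -345 + 690*I*√105 ≈ -345.0 + 7070.4*I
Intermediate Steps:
C(s, w) = w²
m(n) = 2*n² (m(n) = (2*n)*n = 2*n²)
T(a) = -1 (T(a) = -3 + (2*a²)/(a²) = -3 + (2*a²)/a² = -3 + 2 = -1)
L = 2*I*√105 (L = √(-420) = 2*I*√105 ≈ 20.494*I)
345*(T(2) + L) = 345*(-1 + 2*I*√105) = -345 + 690*I*√105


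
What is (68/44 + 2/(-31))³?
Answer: 128787625/39651821 ≈ 3.2480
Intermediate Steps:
(68/44 + 2/(-31))³ = (68*(1/44) + 2*(-1/31))³ = (17/11 - 2/31)³ = (505/341)³ = 128787625/39651821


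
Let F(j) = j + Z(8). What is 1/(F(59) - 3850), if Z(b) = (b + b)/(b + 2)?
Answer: -5/18947 ≈ -0.00026389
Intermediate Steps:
Z(b) = 2*b/(2 + b) (Z(b) = (2*b)/(2 + b) = 2*b/(2 + b))
F(j) = 8/5 + j (F(j) = j + 2*8/(2 + 8) = j + 2*8/10 = j + 2*8*(⅒) = j + 8/5 = 8/5 + j)
1/(F(59) - 3850) = 1/((8/5 + 59) - 3850) = 1/(303/5 - 3850) = 1/(-18947/5) = -5/18947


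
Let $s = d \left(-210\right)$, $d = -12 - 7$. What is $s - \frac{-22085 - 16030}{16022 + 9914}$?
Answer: $\frac{103522755}{25936} \approx 3991.5$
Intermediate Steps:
$d = -19$
$s = 3990$ ($s = \left(-19\right) \left(-210\right) = 3990$)
$s - \frac{-22085 - 16030}{16022 + 9914} = 3990 - \frac{-22085 - 16030}{16022 + 9914} = 3990 - - \frac{38115}{25936} = 3990 + \frac{38115}{25936} = \frac{103522755}{25936}$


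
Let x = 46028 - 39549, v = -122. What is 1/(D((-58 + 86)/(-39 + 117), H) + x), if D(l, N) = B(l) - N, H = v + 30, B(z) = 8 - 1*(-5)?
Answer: 1/6584 ≈ 0.00015188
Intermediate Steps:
B(z) = 13 (B(z) = 8 + 5 = 13)
H = -92 (H = -122 + 30 = -92)
D(l, N) = 13 - N
x = 6479
1/(D((-58 + 86)/(-39 + 117), H) + x) = 1/((13 - 1*(-92)) + 6479) = 1/((13 + 92) + 6479) = 1/(105 + 6479) = 1/6584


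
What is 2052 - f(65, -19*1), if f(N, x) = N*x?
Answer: 3287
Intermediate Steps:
2052 - f(65, -19*1) = 2052 - 65*(-19*1) = 2052 - 65*(-19) = 2052 - 1*(-1235) = 2052 + 1235 = 3287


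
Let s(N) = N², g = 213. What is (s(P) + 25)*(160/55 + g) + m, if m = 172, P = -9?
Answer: 253642/11 ≈ 23058.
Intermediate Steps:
(s(P) + 25)*(160/55 + g) + m = ((-9)² + 25)*(160/55 + 213) + 172 = (81 + 25)*(160*(1/55) + 213) + 172 = 106*(32/11 + 213) + 172 = 106*(2375/11) + 172 = 251750/11 + 172 = 253642/11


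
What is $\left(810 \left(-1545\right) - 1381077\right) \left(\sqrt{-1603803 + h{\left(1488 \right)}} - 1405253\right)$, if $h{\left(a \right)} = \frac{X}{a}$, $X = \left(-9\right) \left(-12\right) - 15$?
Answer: $3699366464331 - \frac{2632527 i \sqrt{25660847}}{4} \approx 3.6994 \cdot 10^{12} - 3.3339 \cdot 10^{9} i$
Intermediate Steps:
$X = 93$ ($X = 108 - 15 = 93$)
$h{\left(a \right)} = \frac{93}{a}$
$\left(810 \left(-1545\right) - 1381077\right) \left(\sqrt{-1603803 + h{\left(1488 \right)}} - 1405253\right) = \left(810 \left(-1545\right) - 1381077\right) \left(\sqrt{-1603803 + \frac{93}{1488}} - 1405253\right) = \left(-1251450 - 1381077\right) \left(\sqrt{-1603803 + 93 \cdot \frac{1}{1488}} - 1405253\right) = - 2632527 \left(\sqrt{-1603803 + \frac{1}{16}} - 1405253\right) = - 2632527 \left(\sqrt{- \frac{25660847}{16}} - 1405253\right) = - 2632527 \left(\frac{i \sqrt{25660847}}{4} - 1405253\right) = - 2632527 \left(-1405253 + \frac{i \sqrt{25660847}}{4}\right) = 3699366464331 - \frac{2632527 i \sqrt{25660847}}{4}$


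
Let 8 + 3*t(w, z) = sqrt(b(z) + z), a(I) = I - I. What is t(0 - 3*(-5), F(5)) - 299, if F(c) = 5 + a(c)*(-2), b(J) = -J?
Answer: -905/3 ≈ -301.67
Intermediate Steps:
a(I) = 0
F(c) = 5 (F(c) = 5 + 0*(-2) = 5 + 0 = 5)
t(w, z) = -8/3 (t(w, z) = -8/3 + sqrt(-z + z)/3 = -8/3 + sqrt(0)/3 = -8/3 + (1/3)*0 = -8/3 + 0 = -8/3)
t(0 - 3*(-5), F(5)) - 299 = -8/3 - 299 = -905/3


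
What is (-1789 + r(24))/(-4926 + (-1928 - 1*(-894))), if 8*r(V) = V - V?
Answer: 1789/5960 ≈ 0.30017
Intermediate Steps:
r(V) = 0 (r(V) = (V - V)/8 = (1/8)*0 = 0)
(-1789 + r(24))/(-4926 + (-1928 - 1*(-894))) = (-1789 + 0)/(-4926 + (-1928 - 1*(-894))) = -1789/(-4926 + (-1928 + 894)) = -1789/(-4926 - 1034) = -1789/(-5960) = -1789*(-1/5960) = 1789/5960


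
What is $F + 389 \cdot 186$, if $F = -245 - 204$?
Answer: $71905$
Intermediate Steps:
$F = -449$
$F + 389 \cdot 186 = -449 + 389 \cdot 186 = -449 + 72354 = 71905$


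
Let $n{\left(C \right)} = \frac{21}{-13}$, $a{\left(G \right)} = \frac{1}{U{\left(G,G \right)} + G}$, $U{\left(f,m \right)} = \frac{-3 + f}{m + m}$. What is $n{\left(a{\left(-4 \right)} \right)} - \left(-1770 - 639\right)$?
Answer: $\frac{31296}{13} \approx 2407.4$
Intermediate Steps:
$U{\left(f,m \right)} = \frac{-3 + f}{2 m}$
$a{\left(G \right)} = \frac{1}{G + \frac{-3 + G}{2 G}}$ ($a{\left(G \right)} = \frac{1}{\frac{-3 + G}{2 G} + G} = \frac{1}{G + \frac{-3 + G}{2 G}}$)
$n{\left(C \right)} = - \frac{21}{13}$ ($n{\left(C \right)} = 21 \left(- \frac{1}{13}\right) = - \frac{21}{13}$)
$n{\left(a{\left(-4 \right)} \right)} - \left(-1770 - 639\right) = - \frac{21}{13} - \left(-1770 - 639\right) = - \frac{21}{13} - -2409 = - \frac{21}{13} + 2409 = \frac{31296}{13}$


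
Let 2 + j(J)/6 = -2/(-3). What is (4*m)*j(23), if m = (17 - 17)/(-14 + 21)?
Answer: 0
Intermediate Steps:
j(J) = -8 (j(J) = -12 + 6*(-2/(-3)) = -12 + 6*(-2*(-⅓)) = -12 + 6*(⅔) = -12 + 4 = -8)
m = 0 (m = 0/7 = 0*(⅐) = 0)
(4*m)*j(23) = (4*0)*(-8) = 0*(-8) = 0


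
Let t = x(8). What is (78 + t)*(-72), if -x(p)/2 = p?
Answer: -4464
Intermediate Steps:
x(p) = -2*p
t = -16 (t = -2*8 = -16)
(78 + t)*(-72) = (78 - 16)*(-72) = 62*(-72) = -4464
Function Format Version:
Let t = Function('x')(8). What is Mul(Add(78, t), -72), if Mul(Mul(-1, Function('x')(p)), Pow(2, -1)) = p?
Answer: -4464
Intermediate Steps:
Function('x')(p) = Mul(-2, p)
t = -16 (t = Mul(-2, 8) = -16)
Mul(Add(78, t), -72) = Mul(Add(78, -16), -72) = Mul(62, -72) = -4464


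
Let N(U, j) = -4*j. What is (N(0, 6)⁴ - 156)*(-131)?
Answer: -43442220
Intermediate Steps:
(N(0, 6)⁴ - 156)*(-131) = ((-4*6)⁴ - 156)*(-131) = ((-24)⁴ - 156)*(-131) = (331776 - 156)*(-131) = 331620*(-131) = -43442220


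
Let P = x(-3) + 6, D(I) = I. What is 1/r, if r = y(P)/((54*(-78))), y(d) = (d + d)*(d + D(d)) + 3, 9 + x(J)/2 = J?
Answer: -1404/433 ≈ -3.2425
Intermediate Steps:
x(J) = -18 + 2*J
P = -18 (P = (-18 + 2*(-3)) + 6 = (-18 - 6) + 6 = -24 + 6 = -18)
y(d) = 3 + 4*d**2 (y(d) = (d + d)*(d + d) + 3 = (2*d)*(2*d) + 3 = 4*d**2 + 3 = 3 + 4*d**2)
r = -433/1404 (r = (3 + 4*(-18)**2)/((54*(-78))) = (3 + 4*324)/(-4212) = -(3 + 1296)/4212 = -1/4212*1299 = -433/1404 ≈ -0.30840)
1/r = 1/(-433/1404) = -1404/433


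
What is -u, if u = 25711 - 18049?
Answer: -7662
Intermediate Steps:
u = 7662
-u = -1*7662 = -7662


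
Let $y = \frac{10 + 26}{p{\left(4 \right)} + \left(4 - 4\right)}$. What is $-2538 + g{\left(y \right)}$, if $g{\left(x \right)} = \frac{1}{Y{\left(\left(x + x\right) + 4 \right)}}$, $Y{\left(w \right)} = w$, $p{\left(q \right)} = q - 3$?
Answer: $- \frac{192887}{76} \approx -2538.0$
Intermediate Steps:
$p{\left(q \right)} = -3 + q$
$y = 36$ ($y = \frac{10 + 26}{\left(-3 + 4\right) + \left(4 - 4\right)} = \frac{36}{1 + \left(4 - 4\right)} = \frac{36}{1 + 0} = \frac{36}{1} = 36 \cdot 1 = 36$)
$g{\left(x \right)} = \frac{1}{4 + 2 x}$ ($g{\left(x \right)} = \frac{1}{\left(x + x\right) + 4} = \frac{1}{2 x + 4} = \frac{1}{4 + 2 x}$)
$-2538 + g{\left(y \right)} = -2538 + \frac{1}{2 \left(2 + 36\right)} = -2538 + \frac{1}{2 \cdot 38} = -2538 + \frac{1}{2} \cdot \frac{1}{38} = -2538 + \frac{1}{76} = - \frac{192887}{76}$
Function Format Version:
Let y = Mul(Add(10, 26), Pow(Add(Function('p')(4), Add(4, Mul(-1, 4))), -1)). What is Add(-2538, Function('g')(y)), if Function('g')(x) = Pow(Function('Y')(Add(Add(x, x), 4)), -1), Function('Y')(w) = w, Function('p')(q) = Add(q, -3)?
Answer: Rational(-192887, 76) ≈ -2538.0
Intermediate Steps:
Function('p')(q) = Add(-3, q)
y = 36 (y = Mul(Add(10, 26), Pow(Add(Add(-3, 4), Add(4, Mul(-1, 4))), -1)) = Mul(36, Pow(Add(1, Add(4, -4)), -1)) = Mul(36, Pow(Add(1, 0), -1)) = Mul(36, Pow(1, -1)) = Mul(36, 1) = 36)
Function('g')(x) = Pow(Add(4, Mul(2, x)), -1) (Function('g')(x) = Pow(Add(Add(x, x), 4), -1) = Pow(Add(Mul(2, x), 4), -1) = Pow(Add(4, Mul(2, x)), -1))
Add(-2538, Function('g')(y)) = Add(-2538, Mul(Rational(1, 2), Pow(Add(2, 36), -1))) = Add(-2538, Mul(Rational(1, 2), Pow(38, -1))) = Add(-2538, Mul(Rational(1, 2), Rational(1, 38))) = Add(-2538, Rational(1, 76)) = Rational(-192887, 76)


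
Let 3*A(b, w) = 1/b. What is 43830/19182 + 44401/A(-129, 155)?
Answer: -54934641534/3197 ≈ -1.7183e+7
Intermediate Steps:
A(b, w) = 1/(3*b)
43830/19182 + 44401/A(-129, 155) = 43830/19182 + 44401/(((⅓)/(-129))) = 43830*(1/19182) + 44401/(((⅓)*(-1/129))) = 7305/3197 + 44401/(-1/387) = 7305/3197 + 44401*(-387) = 7305/3197 - 17183187 = -54934641534/3197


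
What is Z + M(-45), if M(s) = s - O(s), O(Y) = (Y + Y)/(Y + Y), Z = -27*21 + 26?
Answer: -587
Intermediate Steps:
Z = -541 (Z = -567 + 26 = -541)
O(Y) = 1 (O(Y) = (2*Y)/((2*Y)) = (2*Y)*(1/(2*Y)) = 1)
M(s) = -1 + s (M(s) = s - 1*1 = s - 1 = -1 + s)
Z + M(-45) = -541 + (-1 - 45) = -541 - 46 = -587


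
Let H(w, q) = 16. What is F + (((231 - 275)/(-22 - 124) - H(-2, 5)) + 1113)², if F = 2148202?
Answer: 17864259067/5329 ≈ 3.3523e+6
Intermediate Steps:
F + (((231 - 275)/(-22 - 124) - H(-2, 5)) + 1113)² = 2148202 + (((231 - 275)/(-22 - 124) - 1*16) + 1113)² = 2148202 + ((-44/(-146) - 16) + 1113)² = 2148202 + ((-44*(-1/146) - 16) + 1113)² = 2148202 + ((22/73 - 16) + 1113)² = 2148202 + (-1146/73 + 1113)² = 2148202 + (80103/73)² = 2148202 + 6416490609/5329 = 17864259067/5329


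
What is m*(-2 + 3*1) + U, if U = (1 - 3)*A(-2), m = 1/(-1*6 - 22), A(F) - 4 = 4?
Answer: -449/28 ≈ -16.036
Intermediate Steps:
A(F) = 8 (A(F) = 4 + 4 = 8)
m = -1/28 (m = 1/(-6 - 22) = 1/(-28) = -1/28 ≈ -0.035714)
U = -16 (U = (1 - 3)*8 = -2*8 = -16)
m*(-2 + 3*1) + U = -(-2 + 3*1)/28 - 16 = -(-2 + 3)/28 - 16 = -1/28*1 - 16 = -1/28 - 16 = -449/28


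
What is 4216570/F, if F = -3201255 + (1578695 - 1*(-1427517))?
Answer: -4216570/195043 ≈ -21.619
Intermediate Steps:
F = -195043 (F = -3201255 + (1578695 + 1427517) = -3201255 + 3006212 = -195043)
4216570/F = 4216570/(-195043) = 4216570*(-1/195043) = -4216570/195043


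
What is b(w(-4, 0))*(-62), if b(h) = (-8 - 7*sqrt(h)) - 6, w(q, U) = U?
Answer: 868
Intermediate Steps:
b(h) = -14 - 7*sqrt(h)
b(w(-4, 0))*(-62) = (-14 - 7*sqrt(0))*(-62) = (-14 - 7*0)*(-62) = (-14 + 0)*(-62) = -14*(-62) = 868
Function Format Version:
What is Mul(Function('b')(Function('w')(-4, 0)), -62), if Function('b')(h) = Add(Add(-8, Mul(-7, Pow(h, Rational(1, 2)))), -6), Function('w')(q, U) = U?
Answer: 868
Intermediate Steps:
Function('b')(h) = Add(-14, Mul(-7, Pow(h, Rational(1, 2))))
Mul(Function('b')(Function('w')(-4, 0)), -62) = Mul(Add(-14, Mul(-7, Pow(0, Rational(1, 2)))), -62) = Mul(Add(-14, Mul(-7, 0)), -62) = Mul(Add(-14, 0), -62) = Mul(-14, -62) = 868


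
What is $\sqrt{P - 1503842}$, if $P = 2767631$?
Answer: $3 \sqrt{140421} \approx 1124.2$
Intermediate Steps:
$\sqrt{P - 1503842} = \sqrt{2767631 - 1503842} = \sqrt{1263789} = 3 \sqrt{140421}$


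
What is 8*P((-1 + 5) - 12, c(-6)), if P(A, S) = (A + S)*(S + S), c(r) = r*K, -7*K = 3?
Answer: -10944/49 ≈ -223.35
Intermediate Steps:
K = -3/7 (K = -1/7*3 = -3/7 ≈ -0.42857)
c(r) = -3*r/7 (c(r) = r*(-3/7) = -3*r/7)
P(A, S) = 2*S*(A + S) (P(A, S) = (A + S)*(2*S) = 2*S*(A + S))
8*P((-1 + 5) - 12, c(-6)) = 8*(2*(-3/7*(-6))*(((-1 + 5) - 12) - 3/7*(-6))) = 8*(2*(18/7)*((4 - 12) + 18/7)) = 8*(2*(18/7)*(-8 + 18/7)) = 8*(2*(18/7)*(-38/7)) = 8*(-1368/49) = -10944/49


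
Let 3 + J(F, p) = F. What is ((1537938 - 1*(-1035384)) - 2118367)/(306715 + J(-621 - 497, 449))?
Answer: 454955/305594 ≈ 1.4888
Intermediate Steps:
J(F, p) = -3 + F
((1537938 - 1*(-1035384)) - 2118367)/(306715 + J(-621 - 497, 449)) = ((1537938 - 1*(-1035384)) - 2118367)/(306715 + (-3 + (-621 - 497))) = ((1537938 + 1035384) - 2118367)/(306715 + (-3 - 1118)) = (2573322 - 2118367)/(306715 - 1121) = 454955/305594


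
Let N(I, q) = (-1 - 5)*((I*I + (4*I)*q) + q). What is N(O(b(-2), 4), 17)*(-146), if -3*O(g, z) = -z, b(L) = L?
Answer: 287620/3 ≈ 95873.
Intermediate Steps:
O(g, z) = z/3 (O(g, z) = -(-1)*z/3 = z/3)
N(I, q) = -6*q - 6*I**2 - 24*I*q (N(I, q) = -6*((I**2 + 4*I*q) + q) = -6*(q + I**2 + 4*I*q) = -6*q - 6*I**2 - 24*I*q)
N(O(b(-2), 4), 17)*(-146) = (-6*17 - 6*((1/3)*4)**2 - 24*(1/3)*4*17)*(-146) = (-102 - 6*(4/3)**2 - 24*4/3*17)*(-146) = (-102 - 6*16/9 - 544)*(-146) = (-102 - 32/3 - 544)*(-146) = -1970/3*(-146) = 287620/3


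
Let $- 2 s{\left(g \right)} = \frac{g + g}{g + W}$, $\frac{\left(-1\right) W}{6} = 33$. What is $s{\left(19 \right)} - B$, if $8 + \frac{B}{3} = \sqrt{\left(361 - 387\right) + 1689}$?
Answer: $\frac{4315}{179} - 3 \sqrt{1663} \approx -98.234$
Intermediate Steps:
$W = -198$ ($W = \left(-6\right) 33 = -198$)
$s{\left(g \right)} = - \frac{g}{-198 + g}$ ($s{\left(g \right)} = - \frac{\left(g + g\right) \frac{1}{g - 198}}{2} = - \frac{2 g \frac{1}{-198 + g}}{2} = - \frac{g}{-198 + g}$)
$B = -24 + 3 \sqrt{1663}$ ($B = -24 + 3 \sqrt{\left(361 - 387\right) + 1689} = -24 + 3 \sqrt{-26 + 1689} = -24 + 3 \sqrt{1663} \approx 98.34$)
$s{\left(19 \right)} - B = \left(-1\right) 19 \frac{1}{-198 + 19} - \left(-24 + 3 \sqrt{1663}\right) = \left(-1\right) 19 \frac{1}{-179} + \left(24 - 3 \sqrt{1663}\right) = \left(-1\right) 19 \left(- \frac{1}{179}\right) + \left(24 - 3 \sqrt{1663}\right) = \frac{19}{179} + \left(24 - 3 \sqrt{1663}\right) = \frac{4315}{179} - 3 \sqrt{1663}$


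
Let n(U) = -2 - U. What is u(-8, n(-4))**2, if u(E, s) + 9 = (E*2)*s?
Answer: 1681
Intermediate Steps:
u(E, s) = -9 + 2*E*s (u(E, s) = -9 + (E*2)*s = -9 + (2*E)*s = -9 + 2*E*s)
u(-8, n(-4))**2 = (-9 + 2*(-8)*(-2 - 1*(-4)))**2 = (-9 + 2*(-8)*(-2 + 4))**2 = (-9 + 2*(-8)*2)**2 = (-9 - 32)**2 = (-41)**2 = 1681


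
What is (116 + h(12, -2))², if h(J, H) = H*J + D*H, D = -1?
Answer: 8836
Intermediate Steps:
h(J, H) = -H + H*J (h(J, H) = H*J - H = -H + H*J)
(116 + h(12, -2))² = (116 - 2*(-1 + 12))² = (116 - 2*11)² = (116 - 22)² = 94² = 8836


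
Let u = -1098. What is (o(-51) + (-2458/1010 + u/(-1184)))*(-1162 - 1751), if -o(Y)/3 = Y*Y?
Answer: 6796714146339/298960 ≈ 2.2735e+7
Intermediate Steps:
o(Y) = -3*Y² (o(Y) = -3*Y*Y = -3*Y²)
(o(-51) + (-2458/1010 + u/(-1184)))*(-1162 - 1751) = (-3*(-51)² + (-2458/1010 - 1098/(-1184)))*(-1162 - 1751) = (-3*2601 + (-2458*1/1010 - 1098*(-1/1184)))*(-2913) = (-7803 + (-1229/505 + 549/592))*(-2913) = (-7803 - 450323/298960)*(-2913) = -2333235203/298960*(-2913) = 6796714146339/298960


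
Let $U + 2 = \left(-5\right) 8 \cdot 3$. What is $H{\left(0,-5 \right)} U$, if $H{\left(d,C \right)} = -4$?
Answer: $488$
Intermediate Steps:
$U = -122$ ($U = -2 + \left(-5\right) 8 \cdot 3 = -2 - 120 = -122$)
$H{\left(0,-5 \right)} U = \left(-4\right) \left(-122\right) = 488$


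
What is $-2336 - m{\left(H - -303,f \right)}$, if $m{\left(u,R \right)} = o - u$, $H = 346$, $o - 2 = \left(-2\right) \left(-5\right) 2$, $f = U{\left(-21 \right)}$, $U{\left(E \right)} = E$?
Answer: $-1709$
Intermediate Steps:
$f = -21$
$o = 22$ ($o = 2 + \left(-2\right) \left(-5\right) 2 = 2 + 10 \cdot 2 = 2 + 20 = 22$)
$m{\left(u,R \right)} = 22 - u$
$-2336 - m{\left(H - -303,f \right)} = -2336 - \left(22 - \left(346 - -303\right)\right) = -2336 - \left(22 - \left(346 + 303\right)\right) = -2336 - \left(22 - 649\right) = -2336 - -627 = -2336 + 627 = -1709$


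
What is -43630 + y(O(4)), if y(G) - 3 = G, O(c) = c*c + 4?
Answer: -43607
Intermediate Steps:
O(c) = 4 + c² (O(c) = c² + 4 = 4 + c²)
y(G) = 3 + G
-43630 + y(O(4)) = -43630 + (3 + (4 + 4²)) = -43630 + (3 + (4 + 16)) = -43630 + (3 + 20) = -43630 + 23 = -43607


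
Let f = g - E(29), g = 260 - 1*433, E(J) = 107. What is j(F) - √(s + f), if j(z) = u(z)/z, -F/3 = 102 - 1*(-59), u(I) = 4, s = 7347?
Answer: -4/483 - √7067 ≈ -84.074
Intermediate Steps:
F = -483 (F = -3*(102 - 1*(-59)) = -3*(102 + 59) = -3*161 = -483)
g = -173 (g = 260 - 433 = -173)
j(z) = 4/z
f = -280 (f = -173 - 1*107 = -173 - 107 = -280)
j(F) - √(s + f) = 4/(-483) - √(7347 - 280) = 4*(-1/483) - √7067 = -4/483 - √7067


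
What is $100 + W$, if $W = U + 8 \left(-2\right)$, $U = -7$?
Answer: $77$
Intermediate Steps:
$W = -23$ ($W = -7 + 8 \left(-2\right) = -7 - 16 = -23$)
$100 + W = 100 - 23 = 77$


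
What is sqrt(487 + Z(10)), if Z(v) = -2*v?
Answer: sqrt(467) ≈ 21.610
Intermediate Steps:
sqrt(487 + Z(10)) = sqrt(487 - 2*10) = sqrt(487 - 20) = sqrt(467)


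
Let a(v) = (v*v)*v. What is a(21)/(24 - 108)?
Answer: -441/4 ≈ -110.25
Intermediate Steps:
a(v) = v³ (a(v) = v²*v = v³)
a(21)/(24 - 108) = 21³/(24 - 108) = 9261/(-84) = -1/84*9261 = -441/4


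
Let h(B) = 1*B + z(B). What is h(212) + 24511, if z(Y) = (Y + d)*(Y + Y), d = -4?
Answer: 112915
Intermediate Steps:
z(Y) = 2*Y*(-4 + Y) (z(Y) = (Y - 4)*(Y + Y) = (-4 + Y)*(2*Y) = 2*Y*(-4 + Y))
h(B) = B + 2*B*(-4 + B) (h(B) = 1*B + 2*B*(-4 + B) = B + 2*B*(-4 + B))
h(212) + 24511 = 212*(-7 + 2*212) + 24511 = 212*(-7 + 424) + 24511 = 212*417 + 24511 = 88404 + 24511 = 112915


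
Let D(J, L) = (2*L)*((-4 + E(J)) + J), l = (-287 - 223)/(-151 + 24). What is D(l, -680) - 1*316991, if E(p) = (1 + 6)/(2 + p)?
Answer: -7728157227/24257 ≈ -3.1860e+5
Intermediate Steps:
l = 510/127 (l = -510/(-127) = -510*(-1/127) = 510/127 ≈ 4.0157)
E(p) = 7/(2 + p)
D(J, L) = 2*L*(-4 + J + 7/(2 + J)) (D(J, L) = (2*L)*((-4 + 7/(2 + J)) + J) = (2*L)*(-4 + J + 7/(2 + J)) = 2*L*(-4 + J + 7/(2 + J)))
D(l, -680) - 1*316991 = 2*(-680)*(7 + (-4 + 510/127)*(2 + 510/127))/(2 + 510/127) - 1*316991 = 2*(-680)*(7 + (2/127)*(764/127))/(764/127) - 316991 = 2*(-680)*(127/764)*(7 + 1528/16129) - 316991 = 2*(-680)*(127/764)*(114431/16129) - 316991 = -38906540/24257 - 316991 = -7728157227/24257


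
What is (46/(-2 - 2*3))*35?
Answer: -805/4 ≈ -201.25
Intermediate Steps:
(46/(-2 - 2*3))*35 = (46/(-2 - 6))*35 = (46/(-8))*35 = (46*(-1/8))*35 = -23/4*35 = -805/4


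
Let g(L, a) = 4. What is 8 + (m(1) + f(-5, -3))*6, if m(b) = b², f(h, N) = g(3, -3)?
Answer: 38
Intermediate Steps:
f(h, N) = 4
8 + (m(1) + f(-5, -3))*6 = 8 + (1² + 4)*6 = 8 + (1 + 4)*6 = 8 + 5*6 = 8 + 30 = 38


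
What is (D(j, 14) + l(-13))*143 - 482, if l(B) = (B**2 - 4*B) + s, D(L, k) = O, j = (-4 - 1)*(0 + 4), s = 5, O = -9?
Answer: 30549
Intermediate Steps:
j = -20 (j = -5*4 = -20)
D(L, k) = -9
l(B) = 5 + B**2 - 4*B (l(B) = (B**2 - 4*B) + 5 = 5 + B**2 - 4*B)
(D(j, 14) + l(-13))*143 - 482 = (-9 + (5 + (-13)**2 - 4*(-13)))*143 - 482 = (-9 + (5 + 169 + 52))*143 - 482 = (-9 + 226)*143 - 482 = 217*143 - 482 = 31031 - 482 = 30549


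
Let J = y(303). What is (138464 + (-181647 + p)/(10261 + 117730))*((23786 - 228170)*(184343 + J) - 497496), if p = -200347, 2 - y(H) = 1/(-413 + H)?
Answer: -7344862041219780791952/1407901 ≈ -5.2169e+15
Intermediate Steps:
y(H) = 2 - 1/(-413 + H)
J = 221/110 (J = (-827 + 2*303)/(-413 + 303) = (-827 + 606)/(-110) = -1/110*(-221) = 221/110 ≈ 2.0091)
(138464 + (-181647 + p)/(10261 + 117730))*((23786 - 228170)*(184343 + J) - 497496) = (138464 + (-181647 - 200347)/(10261 + 117730))*((23786 - 228170)*(184343 + 221/110) - 497496) = (138464 - 381994/127991)*(-204384*20277951/110 - 497496) = (138464 - 381994*1/127991)*(-2072244368592/55 - 497496) = (138464 - 381994/127991)*(-2072271730872/55) = (17721763830/127991)*(-2072271730872/55) = -7344862041219780791952/1407901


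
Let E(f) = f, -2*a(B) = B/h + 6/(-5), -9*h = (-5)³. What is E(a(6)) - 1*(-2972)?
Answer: 371548/125 ≈ 2972.4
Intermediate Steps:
h = 125/9 (h = -⅑*(-5)³ = -⅑*(-125) = 125/9 ≈ 13.889)
a(B) = ⅗ - 9*B/250 (a(B) = -(B/(125/9) + 6/(-5))/2 = -(B*(9/125) + 6*(-⅕))/2 = -(9*B/125 - 6/5)/2 = -(-6/5 + 9*B/125)/2 = ⅗ - 9*B/250)
E(a(6)) - 1*(-2972) = (⅗ - 9/250*6) - 1*(-2972) = (⅗ - 27/125) + 2972 = 48/125 + 2972 = 371548/125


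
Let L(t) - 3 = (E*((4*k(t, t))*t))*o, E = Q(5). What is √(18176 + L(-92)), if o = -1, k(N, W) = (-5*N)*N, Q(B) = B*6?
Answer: I*√467194621 ≈ 21615.0*I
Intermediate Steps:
Q(B) = 6*B
k(N, W) = -5*N²
E = 30 (E = 6*5 = 30)
L(t) = 3 + 600*t³ (L(t) = 3 + (30*((4*(-5*t²))*t))*(-1) = 3 + (30*((-20*t²)*t))*(-1) = 3 + (30*(-20*t³))*(-1) = 3 - 600*t³*(-1) = 3 + 600*t³)
√(18176 + L(-92)) = √(18176 + (3 + 600*(-92)³)) = √(18176 + (3 + 600*(-778688))) = √(18176 + (3 - 467212800)) = √(18176 - 467212797) = √(-467194621) = I*√467194621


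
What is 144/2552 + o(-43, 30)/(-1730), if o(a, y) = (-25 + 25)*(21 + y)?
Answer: 18/319 ≈ 0.056426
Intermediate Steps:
o(a, y) = 0 (o(a, y) = 0*(21 + y) = 0)
144/2552 + o(-43, 30)/(-1730) = 144/2552 + 0/(-1730) = 144*(1/2552) + 0*(-1/1730) = 18/319 + 0 = 18/319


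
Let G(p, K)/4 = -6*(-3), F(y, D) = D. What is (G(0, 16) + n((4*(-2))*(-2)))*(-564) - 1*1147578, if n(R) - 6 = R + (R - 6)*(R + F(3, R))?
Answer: -1381074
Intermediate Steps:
G(p, K) = 72 (G(p, K) = 4*(-6*(-3)) = 4*18 = 72)
n(R) = 6 + R + 2*R*(-6 + R) (n(R) = 6 + (R + (R - 6)*(R + R)) = 6 + (R + (-6 + R)*(2*R)) = 6 + (R + 2*R*(-6 + R)) = 6 + R + 2*R*(-6 + R))
(G(0, 16) + n((4*(-2))*(-2)))*(-564) - 1*1147578 = (72 + (6 - 11*4*(-2)*(-2) + 2*((4*(-2))*(-2))²))*(-564) - 1*1147578 = (72 + (6 - (-88)*(-2) + 2*(-8*(-2))²))*(-564) - 1147578 = (72 + (6 - 11*16 + 2*16²))*(-564) - 1147578 = (72 + (6 - 176 + 2*256))*(-564) - 1147578 = (72 + (6 - 176 + 512))*(-564) - 1147578 = (72 + 342)*(-564) - 1147578 = 414*(-564) - 1147578 = -233496 - 1147578 = -1381074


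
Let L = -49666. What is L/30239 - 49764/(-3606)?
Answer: 220953000/18173639 ≈ 12.158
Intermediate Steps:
L/30239 - 49764/(-3606) = -49666/30239 - 49764/(-3606) = -49666*1/30239 - 49764*(-1/3606) = -49666/30239 + 8294/601 = 220953000/18173639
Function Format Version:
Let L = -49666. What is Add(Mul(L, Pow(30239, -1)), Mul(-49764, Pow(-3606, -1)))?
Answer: Rational(220953000, 18173639) ≈ 12.158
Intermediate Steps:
Add(Mul(L, Pow(30239, -1)), Mul(-49764, Pow(-3606, -1))) = Add(Mul(-49666, Pow(30239, -1)), Mul(-49764, Pow(-3606, -1))) = Add(Mul(-49666, Rational(1, 30239)), Mul(-49764, Rational(-1, 3606))) = Add(Rational(-49666, 30239), Rational(8294, 601)) = Rational(220953000, 18173639)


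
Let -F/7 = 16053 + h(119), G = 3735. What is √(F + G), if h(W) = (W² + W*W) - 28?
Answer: I*√306694 ≈ 553.8*I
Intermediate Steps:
h(W) = -28 + 2*W² (h(W) = (W² + W²) - 28 = 2*W² - 28 = -28 + 2*W²)
F = -310429 (F = -7*(16053 + (-28 + 2*119²)) = -7*(16053 + (-28 + 2*14161)) = -7*(16053 + (-28 + 28322)) = -7*(16053 + 28294) = -7*44347 = -310429)
√(F + G) = √(-310429 + 3735) = √(-306694) = I*√306694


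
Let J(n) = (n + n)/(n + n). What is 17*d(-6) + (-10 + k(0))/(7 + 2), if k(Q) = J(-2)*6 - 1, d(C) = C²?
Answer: 5503/9 ≈ 611.44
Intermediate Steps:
J(n) = 1 (J(n) = (2*n)/((2*n)) = (2*n)*(1/(2*n)) = 1)
k(Q) = 5 (k(Q) = 1*6 - 1 = 6 - 1 = 5)
17*d(-6) + (-10 + k(0))/(7 + 2) = 17*(-6)² + (-10 + 5)/(7 + 2) = 17*36 - 5/9 = 612 - 5*⅑ = 612 - 5/9 = 5503/9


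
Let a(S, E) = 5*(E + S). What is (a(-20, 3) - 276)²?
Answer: 130321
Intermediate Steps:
a(S, E) = 5*E + 5*S
(a(-20, 3) - 276)² = ((5*3 + 5*(-20)) - 276)² = ((15 - 100) - 276)² = (-85 - 276)² = (-361)² = 130321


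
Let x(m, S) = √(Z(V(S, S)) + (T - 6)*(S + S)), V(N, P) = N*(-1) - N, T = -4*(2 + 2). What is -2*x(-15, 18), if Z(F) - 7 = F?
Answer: -2*I*√821 ≈ -57.306*I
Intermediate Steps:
T = -16 (T = -4*4 = -16)
V(N, P) = -2*N (V(N, P) = -N - N = -2*N)
Z(F) = 7 + F
x(m, S) = √(7 - 46*S) (x(m, S) = √((7 - 2*S) + (-16 - 6)*(S + S)) = √((7 - 2*S) - 44*S) = √(7 - 46*S))
-2*x(-15, 18) = -2*√(7 - 46*18) = -2*√(7 - 828) = -2*I*√821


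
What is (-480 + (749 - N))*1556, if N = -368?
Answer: 991172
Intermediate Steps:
(-480 + (749 - N))*1556 = (-480 + (749 - 1*(-368)))*1556 = (-480 + (749 + 368))*1556 = (-480 + 1117)*1556 = 637*1556 = 991172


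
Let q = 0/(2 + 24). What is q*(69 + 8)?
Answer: 0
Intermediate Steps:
q = 0 (q = 0/26 = 0*(1/26) = 0)
q*(69 + 8) = 0*(69 + 8) = 0*77 = 0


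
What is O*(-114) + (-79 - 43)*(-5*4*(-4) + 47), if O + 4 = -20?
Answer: -12758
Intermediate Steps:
O = -24 (O = -4 - 20 = -24)
O*(-114) + (-79 - 43)*(-5*4*(-4) + 47) = -24*(-114) + (-79 - 43)*(-5*4*(-4) + 47) = 2736 - 122*(-20*(-4) + 47) = 2736 - 122*(80 + 47) = 2736 - 122*127 = 2736 - 15494 = -12758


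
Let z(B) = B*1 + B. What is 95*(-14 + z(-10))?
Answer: -3230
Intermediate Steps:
z(B) = 2*B (z(B) = B + B = 2*B)
95*(-14 + z(-10)) = 95*(-14 + 2*(-10)) = 95*(-14 - 20) = 95*(-34) = -3230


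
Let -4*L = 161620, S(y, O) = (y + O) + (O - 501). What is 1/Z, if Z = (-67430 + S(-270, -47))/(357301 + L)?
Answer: -105632/22765 ≈ -4.6401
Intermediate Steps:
S(y, O) = -501 + y + 2*O (S(y, O) = (O + y) + (-501 + O) = -501 + y + 2*O)
L = -40405 (L = -¼*161620 = -40405)
Z = -22765/105632 (Z = (-67430 + (-501 - 270 + 2*(-47)))/(357301 - 40405) = (-67430 + (-501 - 270 - 94))/316896 = (-67430 - 865)*(1/316896) = -68295*1/316896 = -22765/105632 ≈ -0.21551)
1/Z = 1/(-22765/105632) = -105632/22765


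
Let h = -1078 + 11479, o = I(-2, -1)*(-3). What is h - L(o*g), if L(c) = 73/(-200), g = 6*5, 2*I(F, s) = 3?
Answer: 2080273/200 ≈ 10401.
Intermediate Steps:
I(F, s) = 3/2 (I(F, s) = (1/2)*3 = 3/2)
o = -9/2 (o = (3/2)*(-3) = -9/2 ≈ -4.5000)
g = 30
L(c) = -73/200 (L(c) = 73*(-1/200) = -73/200)
h = 10401
h - L(o*g) = 10401 - 1*(-73/200) = 10401 + 73/200 = 2080273/200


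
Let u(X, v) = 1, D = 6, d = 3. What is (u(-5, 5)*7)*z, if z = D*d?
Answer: 126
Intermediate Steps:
z = 18 (z = 6*3 = 18)
(u(-5, 5)*7)*z = (1*7)*18 = 7*18 = 126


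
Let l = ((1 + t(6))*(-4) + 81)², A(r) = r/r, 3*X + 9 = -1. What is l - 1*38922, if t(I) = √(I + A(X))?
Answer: -32881 - 616*√7 ≈ -34511.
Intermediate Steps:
X = -10/3 (X = -3 + (⅓)*(-1) = -3 - ⅓ = -10/3 ≈ -3.3333)
A(r) = 1
t(I) = √(1 + I) (t(I) = √(I + 1) = √(1 + I))
l = (77 - 4*√7)² (l = ((1 + √(1 + 6))*(-4) + 81)² = ((1 + √7)*(-4) + 81)² = ((-4 - 4*√7) + 81)² = (77 - 4*√7)² ≈ 4411.2)
l - 1*38922 = (6041 - 616*√7) - 1*38922 = (6041 - 616*√7) - 38922 = -32881 - 616*√7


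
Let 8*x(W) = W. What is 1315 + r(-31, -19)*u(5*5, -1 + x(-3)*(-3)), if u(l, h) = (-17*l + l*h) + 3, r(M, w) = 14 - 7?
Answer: -12937/8 ≈ -1617.1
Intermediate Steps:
r(M, w) = 7
x(W) = W/8
u(l, h) = 3 - 17*l + h*l (u(l, h) = (-17*l + h*l) + 3 = 3 - 17*l + h*l)
1315 + r(-31, -19)*u(5*5, -1 + x(-3)*(-3)) = 1315 + 7*(3 - 85*5 + (-1 + ((⅛)*(-3))*(-3))*(5*5)) = 1315 + 7*(3 - 17*25 + (-1 - 3/8*(-3))*25) = 1315 + 7*(3 - 425 + (-1 + 9/8)*25) = 1315 + 7*(3 - 425 + (⅛)*25) = 1315 + 7*(3 - 425 + 25/8) = 1315 + 7*(-3351/8) = 1315 - 23457/8 = -12937/8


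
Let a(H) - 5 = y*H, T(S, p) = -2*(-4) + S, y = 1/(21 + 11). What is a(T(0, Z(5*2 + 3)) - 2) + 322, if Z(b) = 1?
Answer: 5235/16 ≈ 327.19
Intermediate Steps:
y = 1/32 ≈ 0.031250
T(S, p) = 8 + S
a(H) = 5 + H/32
a(T(0, Z(5*2 + 3)) - 2) + 322 = (5 + ((8 + 0) - 2)/32) + 322 = (5 + (8 - 2)/32) + 322 = (5 + (1/32)*6) + 322 = (5 + 3/16) + 322 = 83/16 + 322 = 5235/16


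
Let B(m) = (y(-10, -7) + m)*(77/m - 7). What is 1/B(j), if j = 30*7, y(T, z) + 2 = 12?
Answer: -3/4378 ≈ -0.00068524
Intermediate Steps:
y(T, z) = 10 (y(T, z) = -2 + 12 = 10)
j = 210
B(m) = (-7 + 77/m)*(10 + m) (B(m) = (10 + m)*(77/m - 7) = (10 + m)*(-7 + 77/m) = (-7 + 77/m)*(10 + m))
1/B(j) = 1/(7 - 7*210 + 770/210) = 1/(7 - 1470 + 770*(1/210)) = 1/(7 - 1470 + 11/3) = 1/(-4378/3) = -3/4378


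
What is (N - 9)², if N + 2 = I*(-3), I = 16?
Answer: 3481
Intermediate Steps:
N = -50 (N = -2 + 16*(-3) = -2 - 48 = -50)
(N - 9)² = (-50 - 9)² = (-59)² = 3481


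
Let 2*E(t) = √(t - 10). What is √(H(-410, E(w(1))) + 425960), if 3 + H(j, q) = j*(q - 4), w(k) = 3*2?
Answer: √(427597 - 410*I) ≈ 653.91 - 0.313*I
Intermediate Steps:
w(k) = 6
E(t) = √(-10 + t)/2 (E(t) = √(t - 10)/2 = √(-10 + t)/2)
H(j, q) = -3 + j*(-4 + q) (H(j, q) = -3 + j*(q - 4) = -3 + j*(-4 + q))
√(H(-410, E(w(1))) + 425960) = √((-3 - 4*(-410) - 205*√(-10 + 6)) + 425960) = √((-3 + 1640 - 205*√(-4)) + 425960) = √((-3 + 1640 - 205*2*I) + 425960) = √((-3 + 1640 - 410*I) + 425960) = √((1637 - 410*I) + 425960) = √(427597 - 410*I)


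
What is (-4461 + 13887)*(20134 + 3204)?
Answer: 219983988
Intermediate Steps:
(-4461 + 13887)*(20134 + 3204) = 9426*23338 = 219983988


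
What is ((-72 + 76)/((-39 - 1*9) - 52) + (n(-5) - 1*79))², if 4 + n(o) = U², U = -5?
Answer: 2105401/625 ≈ 3368.6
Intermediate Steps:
n(o) = 21 (n(o) = -4 + (-5)² = -4 + 25 = 21)
((-72 + 76)/((-39 - 1*9) - 52) + (n(-5) - 1*79))² = ((-72 + 76)/((-39 - 1*9) - 52) + (21 - 1*79))² = (4/((-39 - 9) - 52) + (21 - 79))² = (4/(-48 - 52) - 58)² = (4/(-100) - 58)² = (4*(-1/100) - 58)² = (-1/25 - 58)² = (-1451/25)² = 2105401/625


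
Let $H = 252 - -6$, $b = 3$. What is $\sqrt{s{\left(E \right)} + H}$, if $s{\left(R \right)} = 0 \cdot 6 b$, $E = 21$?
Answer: $\sqrt{258} \approx 16.062$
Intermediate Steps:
$s{\left(R \right)} = 0$ ($s{\left(R \right)} = 0 \cdot 6 \cdot 3 = 0 \cdot 3 = 0$)
$H = 258$ ($H = 252 + 6 = 258$)
$\sqrt{s{\left(E \right)} + H} = \sqrt{0 + 258} = \sqrt{258}$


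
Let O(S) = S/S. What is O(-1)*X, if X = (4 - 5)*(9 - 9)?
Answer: 0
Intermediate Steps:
O(S) = 1
X = 0 (X = -1*0 = 0)
O(-1)*X = 1*0 = 0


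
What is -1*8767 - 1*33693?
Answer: -42460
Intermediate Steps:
-1*8767 - 1*33693 = -8767 - 33693 = -42460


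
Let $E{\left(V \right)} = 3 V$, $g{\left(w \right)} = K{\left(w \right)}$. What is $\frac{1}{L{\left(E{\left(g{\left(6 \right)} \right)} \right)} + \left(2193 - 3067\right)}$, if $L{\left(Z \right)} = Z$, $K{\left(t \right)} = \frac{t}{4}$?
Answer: $- \frac{2}{1739} \approx -0.0011501$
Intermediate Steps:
$K{\left(t \right)} = \frac{t}{4}$ ($K{\left(t \right)} = t \frac{1}{4} = \frac{t}{4}$)
$g{\left(w \right)} = \frac{w}{4}$
$\frac{1}{L{\left(E{\left(g{\left(6 \right)} \right)} \right)} + \left(2193 - 3067\right)} = \frac{1}{3 \cdot \frac{1}{4} \cdot 6 + \left(2193 - 3067\right)} = \frac{1}{3 \cdot \frac{3}{2} - 874} = \frac{1}{\frac{9}{2} - 874} = \frac{1}{- \frac{1739}{2}} = - \frac{2}{1739}$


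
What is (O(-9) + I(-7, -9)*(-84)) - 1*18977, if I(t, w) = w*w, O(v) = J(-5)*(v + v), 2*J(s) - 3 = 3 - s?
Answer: -25880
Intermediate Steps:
J(s) = 3 - s/2 (J(s) = 3/2 + (3 - s)/2 = 3/2 + (3/2 - s/2) = 3 - s/2)
O(v) = 11*v (O(v) = (3 - ½*(-5))*(v + v) = (3 + 5/2)*(2*v) = 11*(2*v)/2 = 11*v)
I(t, w) = w²
(O(-9) + I(-7, -9)*(-84)) - 1*18977 = (11*(-9) + (-9)²*(-84)) - 1*18977 = (-99 + 81*(-84)) - 18977 = (-99 - 6804) - 18977 = -6903 - 18977 = -25880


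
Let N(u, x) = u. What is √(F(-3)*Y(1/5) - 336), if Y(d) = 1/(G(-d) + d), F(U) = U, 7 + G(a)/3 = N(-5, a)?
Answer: 3*I*√1195899/179 ≈ 18.328*I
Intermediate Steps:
G(a) = -36 (G(a) = -21 + 3*(-5) = -21 - 15 = -36)
Y(d) = 1/(-36 + d)
√(F(-3)*Y(1/5) - 336) = √(-3/(-36 + 1/5) - 336) = √(-3/(-36 + ⅕) - 336) = √(-3/(-179/5) - 336) = √(-3*(-5/179) - 336) = √(15/179 - 336) = √(-60129/179) = 3*I*√1195899/179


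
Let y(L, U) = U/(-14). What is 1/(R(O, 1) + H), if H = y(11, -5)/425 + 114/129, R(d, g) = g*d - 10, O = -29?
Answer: -51170/1950367 ≈ -0.026236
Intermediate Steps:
y(L, U) = -U/14 (y(L, U) = U*(-1/14) = -U/14)
R(d, g) = -10 + d*g (R(d, g) = d*g - 10 = -10 + d*g)
H = 45263/51170 (H = -1/14*(-5)/425 + 114/129 = (5/14)*(1/425) + 114*(1/129) = 1/1190 + 38/43 = 45263/51170 ≈ 0.88456)
1/(R(O, 1) + H) = 1/((-10 - 29*1) + 45263/51170) = 1/((-10 - 29) + 45263/51170) = 1/(-39 + 45263/51170) = 1/(-1950367/51170) = -51170/1950367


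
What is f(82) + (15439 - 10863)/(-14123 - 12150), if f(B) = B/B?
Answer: 1669/2021 ≈ 0.82583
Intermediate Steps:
f(B) = 1
f(82) + (15439 - 10863)/(-14123 - 12150) = 1 + (15439 - 10863)/(-14123 - 12150) = 1 + 4576/(-26273) = 1 + 4576*(-1/26273) = 1 - 352/2021 = 1669/2021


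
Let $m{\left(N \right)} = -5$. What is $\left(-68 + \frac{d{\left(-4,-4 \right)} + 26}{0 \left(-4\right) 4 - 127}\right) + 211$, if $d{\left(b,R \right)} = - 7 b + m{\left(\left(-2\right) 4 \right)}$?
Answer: $\frac{18112}{127} \approx 142.61$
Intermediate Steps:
$d{\left(b,R \right)} = -5 - 7 b$ ($d{\left(b,R \right)} = - 7 b - 5 = -5 - 7 b$)
$\left(-68 + \frac{d{\left(-4,-4 \right)} + 26}{0 \left(-4\right) 4 - 127}\right) + 211 = \left(-68 + \frac{\left(-5 - -28\right) + 26}{0 \left(-4\right) 4 - 127}\right) + 211 = \left(-68 + \frac{\left(-5 + 28\right) + 26}{0 \cdot 4 - 127}\right) + 211 = \left(-68 + \frac{23 + 26}{0 - 127}\right) + 211 = \left(-68 + \frac{49}{-127}\right) + 211 = \left(-68 + 49 \left(- \frac{1}{127}\right)\right) + 211 = \left(-68 - \frac{49}{127}\right) + 211 = - \frac{8685}{127} + 211 = \frac{18112}{127}$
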